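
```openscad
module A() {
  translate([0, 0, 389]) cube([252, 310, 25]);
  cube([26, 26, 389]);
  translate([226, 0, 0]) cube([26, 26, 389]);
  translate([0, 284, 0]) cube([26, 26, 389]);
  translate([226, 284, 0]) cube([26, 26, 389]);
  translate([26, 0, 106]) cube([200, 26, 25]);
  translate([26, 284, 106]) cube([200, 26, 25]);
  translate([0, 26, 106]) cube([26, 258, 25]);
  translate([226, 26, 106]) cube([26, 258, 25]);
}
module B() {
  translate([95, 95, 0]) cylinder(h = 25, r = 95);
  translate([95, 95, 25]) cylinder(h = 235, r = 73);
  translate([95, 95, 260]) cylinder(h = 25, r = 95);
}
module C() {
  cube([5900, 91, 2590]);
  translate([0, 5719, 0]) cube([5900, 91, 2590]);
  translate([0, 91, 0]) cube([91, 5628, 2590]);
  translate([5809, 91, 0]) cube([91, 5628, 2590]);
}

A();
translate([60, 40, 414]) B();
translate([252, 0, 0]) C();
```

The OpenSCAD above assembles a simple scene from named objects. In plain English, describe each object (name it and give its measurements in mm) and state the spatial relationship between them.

A is a four-legged stool. The seat is 252×310 mm, 25 mm thick, top at z = 414 mm. It stands on four square legs, each 26×26 mm in cross-section, from z = 0 to the seat underside, each flush with a corner of the seat. Four stretchers, 26 mm wide and 25 mm tall, connect adjacent legs with their undersides at z = 106 mm, each running between the inner faces of the legs it joins and aligned with the legs' outer faces on the other axis.

B is a spool: two coaxial disc flanges of radius 95 mm and thickness 25 mm, joined by a core cylinder of radius 73 mm and height 235 mm. The lower flange rests on z = 0 and the three cylinders share a vertical axis.

C is the wall frame of a small rectangular building: four walls, each 2590 mm tall and 91 mm thick, enclosing a footprint 5900 mm (x) by 5810 mm (y) outside-to-outside, with no floor or roof. The front and back walls (the −y and +y sides) span the full width; the two side walls fit between them.

The spool is on top of the stool. The house frame is against the stool's +x side, with their −y faces flush.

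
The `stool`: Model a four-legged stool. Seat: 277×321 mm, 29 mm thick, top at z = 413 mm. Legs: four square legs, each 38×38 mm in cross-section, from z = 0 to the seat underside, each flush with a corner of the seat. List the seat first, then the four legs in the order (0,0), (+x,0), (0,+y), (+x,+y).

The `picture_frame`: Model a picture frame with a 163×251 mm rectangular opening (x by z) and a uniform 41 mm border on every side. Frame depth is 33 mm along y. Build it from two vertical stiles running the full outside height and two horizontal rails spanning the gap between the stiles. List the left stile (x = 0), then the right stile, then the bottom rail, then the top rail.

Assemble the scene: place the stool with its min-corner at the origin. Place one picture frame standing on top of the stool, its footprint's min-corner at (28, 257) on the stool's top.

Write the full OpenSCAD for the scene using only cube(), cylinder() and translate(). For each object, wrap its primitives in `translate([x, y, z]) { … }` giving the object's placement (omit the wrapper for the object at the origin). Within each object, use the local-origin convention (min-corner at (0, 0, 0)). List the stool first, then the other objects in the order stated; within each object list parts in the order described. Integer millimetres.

translate([0, 0, 384]) cube([277, 321, 29]);
cube([38, 38, 384]);
translate([239, 0, 0]) cube([38, 38, 384]);
translate([0, 283, 0]) cube([38, 38, 384]);
translate([239, 283, 0]) cube([38, 38, 384]);
translate([28, 257, 413]) {
  cube([41, 33, 333]);
  translate([204, 0, 0]) cube([41, 33, 333]);
  translate([41, 0, 0]) cube([163, 33, 41]);
  translate([41, 0, 292]) cube([163, 33, 41]);
}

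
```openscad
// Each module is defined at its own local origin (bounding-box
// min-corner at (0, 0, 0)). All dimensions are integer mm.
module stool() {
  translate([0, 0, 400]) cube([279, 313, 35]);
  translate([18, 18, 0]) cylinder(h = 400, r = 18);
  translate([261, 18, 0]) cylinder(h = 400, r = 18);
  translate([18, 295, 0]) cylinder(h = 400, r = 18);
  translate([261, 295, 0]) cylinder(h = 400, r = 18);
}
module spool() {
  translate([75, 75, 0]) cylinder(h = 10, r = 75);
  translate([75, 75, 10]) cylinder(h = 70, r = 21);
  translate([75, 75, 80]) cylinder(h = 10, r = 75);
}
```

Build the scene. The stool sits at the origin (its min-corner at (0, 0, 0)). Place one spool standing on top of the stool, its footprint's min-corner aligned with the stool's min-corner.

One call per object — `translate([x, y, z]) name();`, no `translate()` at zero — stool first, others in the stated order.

stool();
translate([0, 0, 435]) spool();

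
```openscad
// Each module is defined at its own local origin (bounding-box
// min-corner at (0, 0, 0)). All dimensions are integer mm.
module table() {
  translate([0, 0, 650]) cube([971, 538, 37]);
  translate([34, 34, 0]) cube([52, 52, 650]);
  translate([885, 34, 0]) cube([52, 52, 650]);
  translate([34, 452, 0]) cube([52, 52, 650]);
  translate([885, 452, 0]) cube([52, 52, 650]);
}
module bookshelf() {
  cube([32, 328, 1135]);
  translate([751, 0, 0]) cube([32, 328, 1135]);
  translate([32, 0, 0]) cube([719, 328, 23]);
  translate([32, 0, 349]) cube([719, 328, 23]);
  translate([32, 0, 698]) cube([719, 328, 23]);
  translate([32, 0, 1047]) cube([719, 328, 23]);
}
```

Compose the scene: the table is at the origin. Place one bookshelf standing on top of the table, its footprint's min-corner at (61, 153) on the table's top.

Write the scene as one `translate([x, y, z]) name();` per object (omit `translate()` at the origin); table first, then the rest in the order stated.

table();
translate([61, 153, 687]) bookshelf();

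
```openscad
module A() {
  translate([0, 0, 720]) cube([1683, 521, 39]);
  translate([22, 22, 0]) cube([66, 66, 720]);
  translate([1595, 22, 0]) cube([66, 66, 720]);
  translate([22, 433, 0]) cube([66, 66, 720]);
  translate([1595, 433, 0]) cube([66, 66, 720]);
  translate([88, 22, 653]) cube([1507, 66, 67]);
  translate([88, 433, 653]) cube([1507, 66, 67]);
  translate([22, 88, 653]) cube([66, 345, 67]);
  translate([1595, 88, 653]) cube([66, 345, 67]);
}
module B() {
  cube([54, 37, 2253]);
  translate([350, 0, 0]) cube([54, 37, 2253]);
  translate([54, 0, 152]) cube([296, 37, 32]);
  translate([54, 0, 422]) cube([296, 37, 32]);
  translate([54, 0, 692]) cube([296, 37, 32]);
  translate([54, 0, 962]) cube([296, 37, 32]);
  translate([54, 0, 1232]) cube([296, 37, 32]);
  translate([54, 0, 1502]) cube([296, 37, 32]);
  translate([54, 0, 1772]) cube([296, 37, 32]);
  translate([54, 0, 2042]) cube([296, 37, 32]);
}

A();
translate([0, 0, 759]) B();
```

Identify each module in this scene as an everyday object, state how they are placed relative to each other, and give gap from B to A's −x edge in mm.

A is a table. B is a ladder. The ladder is on top of the table. The gap from the ladder to the table's −x edge is 0 mm.

The ladder's min-x is at 0; the table's min-x is 0; gap = 0 mm.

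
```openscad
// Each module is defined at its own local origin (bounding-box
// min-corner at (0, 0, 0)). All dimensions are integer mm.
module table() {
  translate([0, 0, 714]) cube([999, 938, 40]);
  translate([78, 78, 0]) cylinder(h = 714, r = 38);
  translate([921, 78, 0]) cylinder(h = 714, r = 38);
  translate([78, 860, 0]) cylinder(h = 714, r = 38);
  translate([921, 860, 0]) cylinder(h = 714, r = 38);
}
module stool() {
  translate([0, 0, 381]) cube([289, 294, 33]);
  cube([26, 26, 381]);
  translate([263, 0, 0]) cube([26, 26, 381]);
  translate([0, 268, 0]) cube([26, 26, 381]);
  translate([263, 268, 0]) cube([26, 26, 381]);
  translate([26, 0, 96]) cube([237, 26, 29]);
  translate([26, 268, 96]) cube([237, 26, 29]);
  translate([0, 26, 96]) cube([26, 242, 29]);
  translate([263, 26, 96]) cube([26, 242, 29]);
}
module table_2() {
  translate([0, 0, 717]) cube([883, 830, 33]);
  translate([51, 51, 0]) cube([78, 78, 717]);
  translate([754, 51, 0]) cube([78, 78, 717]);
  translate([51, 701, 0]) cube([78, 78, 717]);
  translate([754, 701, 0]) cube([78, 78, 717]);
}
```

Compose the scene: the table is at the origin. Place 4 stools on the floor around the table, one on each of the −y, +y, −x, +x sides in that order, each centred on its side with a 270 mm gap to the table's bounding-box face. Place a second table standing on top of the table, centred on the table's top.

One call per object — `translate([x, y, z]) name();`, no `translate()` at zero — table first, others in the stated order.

table();
translate([355, -564, 0]) stool();
translate([355, 1208, 0]) stool();
translate([-559, 322, 0]) stool();
translate([1269, 322, 0]) stool();
translate([58, 54, 754]) table_2();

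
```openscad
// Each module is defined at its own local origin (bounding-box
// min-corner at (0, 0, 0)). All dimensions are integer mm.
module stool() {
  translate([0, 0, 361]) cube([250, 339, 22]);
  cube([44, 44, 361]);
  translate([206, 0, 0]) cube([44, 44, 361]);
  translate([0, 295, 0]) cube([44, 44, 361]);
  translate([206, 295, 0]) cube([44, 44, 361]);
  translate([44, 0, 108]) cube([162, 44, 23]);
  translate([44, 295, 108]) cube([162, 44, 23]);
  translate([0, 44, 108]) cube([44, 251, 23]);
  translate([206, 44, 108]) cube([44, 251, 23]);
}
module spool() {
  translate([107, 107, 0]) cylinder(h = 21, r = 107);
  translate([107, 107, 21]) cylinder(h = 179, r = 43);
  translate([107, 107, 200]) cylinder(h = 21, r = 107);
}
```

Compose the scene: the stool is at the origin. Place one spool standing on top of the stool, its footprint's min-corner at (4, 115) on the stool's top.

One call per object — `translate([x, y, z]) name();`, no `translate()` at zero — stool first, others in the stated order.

stool();
translate([4, 115, 383]) spool();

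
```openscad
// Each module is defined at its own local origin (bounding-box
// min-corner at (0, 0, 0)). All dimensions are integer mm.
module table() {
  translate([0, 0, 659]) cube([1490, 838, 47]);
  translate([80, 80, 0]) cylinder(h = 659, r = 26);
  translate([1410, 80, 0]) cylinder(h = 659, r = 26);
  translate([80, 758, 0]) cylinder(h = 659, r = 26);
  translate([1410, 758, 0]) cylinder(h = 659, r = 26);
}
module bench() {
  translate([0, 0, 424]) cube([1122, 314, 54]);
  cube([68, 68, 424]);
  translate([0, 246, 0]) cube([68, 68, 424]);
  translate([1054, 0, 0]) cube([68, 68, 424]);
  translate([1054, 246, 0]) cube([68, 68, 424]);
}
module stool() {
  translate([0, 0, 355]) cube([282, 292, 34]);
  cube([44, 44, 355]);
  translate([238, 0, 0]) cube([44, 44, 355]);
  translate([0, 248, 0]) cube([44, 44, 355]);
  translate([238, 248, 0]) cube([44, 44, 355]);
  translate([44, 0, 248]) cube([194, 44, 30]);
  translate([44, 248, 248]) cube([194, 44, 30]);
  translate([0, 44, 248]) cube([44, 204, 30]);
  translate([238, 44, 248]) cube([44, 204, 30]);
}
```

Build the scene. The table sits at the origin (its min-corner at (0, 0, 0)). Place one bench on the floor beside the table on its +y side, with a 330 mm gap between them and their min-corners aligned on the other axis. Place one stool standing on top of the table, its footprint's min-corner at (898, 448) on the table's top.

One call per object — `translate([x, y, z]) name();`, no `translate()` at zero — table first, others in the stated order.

table();
translate([0, 1168, 0]) bench();
translate([898, 448, 706]) stool();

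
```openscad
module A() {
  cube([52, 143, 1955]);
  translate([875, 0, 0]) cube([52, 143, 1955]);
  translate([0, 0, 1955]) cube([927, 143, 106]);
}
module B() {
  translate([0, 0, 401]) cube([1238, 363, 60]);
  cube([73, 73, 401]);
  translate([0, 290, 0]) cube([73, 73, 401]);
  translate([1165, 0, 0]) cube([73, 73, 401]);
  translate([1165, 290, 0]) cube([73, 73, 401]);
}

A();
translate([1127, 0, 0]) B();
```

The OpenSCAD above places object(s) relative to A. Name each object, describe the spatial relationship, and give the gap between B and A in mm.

The bench's nearest face is 200 mm from the door frame's +x face.

A is a door frame. B is a bench. The bench is on the floor beside the door frame on its +x side. The gap between the bench and the door frame is 200 mm.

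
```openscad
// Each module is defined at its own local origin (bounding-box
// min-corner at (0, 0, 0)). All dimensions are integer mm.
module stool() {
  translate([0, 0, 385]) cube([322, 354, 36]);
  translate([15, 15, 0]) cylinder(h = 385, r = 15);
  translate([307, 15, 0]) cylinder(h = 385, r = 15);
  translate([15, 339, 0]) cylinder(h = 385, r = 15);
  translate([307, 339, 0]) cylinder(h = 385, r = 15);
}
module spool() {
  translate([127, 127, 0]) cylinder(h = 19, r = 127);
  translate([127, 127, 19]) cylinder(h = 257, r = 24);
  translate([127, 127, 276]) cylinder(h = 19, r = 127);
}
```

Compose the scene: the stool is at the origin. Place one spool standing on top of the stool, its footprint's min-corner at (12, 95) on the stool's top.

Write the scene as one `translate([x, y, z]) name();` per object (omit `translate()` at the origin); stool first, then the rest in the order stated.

stool();
translate([12, 95, 421]) spool();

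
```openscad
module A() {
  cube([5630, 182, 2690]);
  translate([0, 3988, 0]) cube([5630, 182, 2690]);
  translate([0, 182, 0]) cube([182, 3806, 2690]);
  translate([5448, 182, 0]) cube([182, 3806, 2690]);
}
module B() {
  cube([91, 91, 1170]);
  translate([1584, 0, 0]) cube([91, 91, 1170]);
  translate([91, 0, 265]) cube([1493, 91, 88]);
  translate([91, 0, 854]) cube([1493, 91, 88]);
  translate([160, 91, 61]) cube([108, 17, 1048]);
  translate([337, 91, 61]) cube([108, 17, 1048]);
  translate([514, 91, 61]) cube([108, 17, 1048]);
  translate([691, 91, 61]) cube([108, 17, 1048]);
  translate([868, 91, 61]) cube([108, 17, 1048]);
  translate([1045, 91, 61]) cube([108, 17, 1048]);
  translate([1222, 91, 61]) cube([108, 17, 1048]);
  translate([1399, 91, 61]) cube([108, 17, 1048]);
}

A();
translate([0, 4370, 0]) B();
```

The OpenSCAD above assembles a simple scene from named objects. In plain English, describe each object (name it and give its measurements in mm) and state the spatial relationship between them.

A is a box-shaped house frame (walls only): outside footprint 5630×4170 mm, wall height 2690 mm, wall thickness 182 mm. The two y-facing walls run the full x-width; the two x-facing walls fit between the inner faces of the y-facing walls.

B is a fence section. Two 91×91 mm posts, 1170 mm tall, stand on the floor with a clear span of 1493 mm between their inner faces. Two horizontal rails of 91×88 mm section span the gap between the posts with their undersides at z = 265 mm and z = 854 mm, flush with the posts' −y face. 8 pickets, each 108 mm wide, 17 mm thick and 1048 mm tall, are fixed to the +y face of the rails with their bottoms at z = 61 mm, evenly spaced across the span with equal gaps (rounded down to the nearest mm) at the −x end and between each pair — any rounding remainder accumulates at the +x end.

The fence section is on the floor beside the house frame on its +y side.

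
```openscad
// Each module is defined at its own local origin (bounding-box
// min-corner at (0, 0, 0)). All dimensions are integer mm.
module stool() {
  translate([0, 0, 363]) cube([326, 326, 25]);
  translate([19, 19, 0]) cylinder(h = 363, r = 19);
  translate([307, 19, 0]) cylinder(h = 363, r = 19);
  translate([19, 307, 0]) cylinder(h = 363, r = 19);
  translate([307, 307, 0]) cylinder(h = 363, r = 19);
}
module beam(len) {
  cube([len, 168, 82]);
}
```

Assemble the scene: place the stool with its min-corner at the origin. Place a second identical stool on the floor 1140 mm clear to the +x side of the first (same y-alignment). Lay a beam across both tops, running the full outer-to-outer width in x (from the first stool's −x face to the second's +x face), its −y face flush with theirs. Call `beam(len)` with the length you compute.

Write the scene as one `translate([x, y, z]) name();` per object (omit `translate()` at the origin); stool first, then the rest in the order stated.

stool();
translate([1466, 0, 0]) stool();
translate([0, 0, 388]) beam(1792);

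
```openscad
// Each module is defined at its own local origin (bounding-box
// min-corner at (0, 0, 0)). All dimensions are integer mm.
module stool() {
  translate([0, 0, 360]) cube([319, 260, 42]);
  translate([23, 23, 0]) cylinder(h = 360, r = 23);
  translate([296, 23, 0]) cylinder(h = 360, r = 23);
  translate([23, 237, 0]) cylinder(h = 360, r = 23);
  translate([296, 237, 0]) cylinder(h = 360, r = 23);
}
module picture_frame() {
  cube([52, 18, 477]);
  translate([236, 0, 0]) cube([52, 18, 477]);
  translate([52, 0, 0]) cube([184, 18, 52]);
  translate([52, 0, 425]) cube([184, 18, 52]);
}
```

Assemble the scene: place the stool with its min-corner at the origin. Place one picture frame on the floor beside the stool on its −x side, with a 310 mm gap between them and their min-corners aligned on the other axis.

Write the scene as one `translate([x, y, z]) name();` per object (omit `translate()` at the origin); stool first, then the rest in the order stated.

stool();
translate([-598, 0, 0]) picture_frame();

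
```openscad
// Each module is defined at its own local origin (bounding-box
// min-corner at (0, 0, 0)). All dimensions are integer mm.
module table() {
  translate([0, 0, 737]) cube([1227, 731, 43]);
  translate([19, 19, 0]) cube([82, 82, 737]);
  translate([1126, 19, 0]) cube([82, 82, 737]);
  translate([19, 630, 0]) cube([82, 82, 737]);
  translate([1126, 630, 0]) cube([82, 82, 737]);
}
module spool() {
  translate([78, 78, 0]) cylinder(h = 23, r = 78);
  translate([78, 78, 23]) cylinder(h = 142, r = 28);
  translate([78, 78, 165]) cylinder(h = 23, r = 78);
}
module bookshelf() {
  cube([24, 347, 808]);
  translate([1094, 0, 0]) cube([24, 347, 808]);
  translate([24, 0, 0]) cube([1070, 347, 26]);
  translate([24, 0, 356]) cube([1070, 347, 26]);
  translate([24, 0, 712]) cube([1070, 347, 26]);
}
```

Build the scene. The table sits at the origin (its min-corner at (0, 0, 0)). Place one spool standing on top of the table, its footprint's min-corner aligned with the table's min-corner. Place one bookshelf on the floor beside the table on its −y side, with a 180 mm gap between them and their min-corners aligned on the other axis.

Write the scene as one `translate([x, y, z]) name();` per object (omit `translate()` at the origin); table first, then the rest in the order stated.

table();
translate([0, 0, 780]) spool();
translate([0, -527, 0]) bookshelf();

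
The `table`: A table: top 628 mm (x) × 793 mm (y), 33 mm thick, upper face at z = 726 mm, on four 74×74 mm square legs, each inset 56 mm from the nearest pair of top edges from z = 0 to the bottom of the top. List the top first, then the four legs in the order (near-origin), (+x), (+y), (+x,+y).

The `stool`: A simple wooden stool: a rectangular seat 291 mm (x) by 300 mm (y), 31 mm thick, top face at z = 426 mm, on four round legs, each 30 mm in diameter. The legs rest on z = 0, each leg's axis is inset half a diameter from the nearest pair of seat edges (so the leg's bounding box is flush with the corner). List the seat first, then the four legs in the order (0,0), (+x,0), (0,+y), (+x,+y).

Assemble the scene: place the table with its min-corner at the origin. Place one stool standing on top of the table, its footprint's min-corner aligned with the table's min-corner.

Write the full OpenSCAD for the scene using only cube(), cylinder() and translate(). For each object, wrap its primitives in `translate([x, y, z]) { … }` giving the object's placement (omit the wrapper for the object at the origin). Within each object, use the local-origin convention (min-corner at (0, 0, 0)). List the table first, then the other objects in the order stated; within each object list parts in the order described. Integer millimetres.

translate([0, 0, 693]) cube([628, 793, 33]);
translate([56, 56, 0]) cube([74, 74, 693]);
translate([498, 56, 0]) cube([74, 74, 693]);
translate([56, 663, 0]) cube([74, 74, 693]);
translate([498, 663, 0]) cube([74, 74, 693]);
translate([0, 0, 726]) {
  translate([0, 0, 395]) cube([291, 300, 31]);
  translate([15, 15, 0]) cylinder(h = 395, r = 15);
  translate([276, 15, 0]) cylinder(h = 395, r = 15);
  translate([15, 285, 0]) cylinder(h = 395, r = 15);
  translate([276, 285, 0]) cylinder(h = 395, r = 15);
}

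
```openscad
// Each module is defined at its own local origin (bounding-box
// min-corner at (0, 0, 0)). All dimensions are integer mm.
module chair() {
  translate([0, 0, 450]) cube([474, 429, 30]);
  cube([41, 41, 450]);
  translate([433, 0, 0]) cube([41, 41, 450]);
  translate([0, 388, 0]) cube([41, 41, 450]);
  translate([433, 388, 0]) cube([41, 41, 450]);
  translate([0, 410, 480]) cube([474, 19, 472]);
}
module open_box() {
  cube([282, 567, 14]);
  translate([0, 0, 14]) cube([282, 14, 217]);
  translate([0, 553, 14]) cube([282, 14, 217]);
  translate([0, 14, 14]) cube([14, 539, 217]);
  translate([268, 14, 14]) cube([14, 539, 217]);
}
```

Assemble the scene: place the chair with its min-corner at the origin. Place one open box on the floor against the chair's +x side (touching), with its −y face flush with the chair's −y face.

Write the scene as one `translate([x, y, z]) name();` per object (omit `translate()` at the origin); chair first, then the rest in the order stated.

chair();
translate([474, 0, 0]) open_box();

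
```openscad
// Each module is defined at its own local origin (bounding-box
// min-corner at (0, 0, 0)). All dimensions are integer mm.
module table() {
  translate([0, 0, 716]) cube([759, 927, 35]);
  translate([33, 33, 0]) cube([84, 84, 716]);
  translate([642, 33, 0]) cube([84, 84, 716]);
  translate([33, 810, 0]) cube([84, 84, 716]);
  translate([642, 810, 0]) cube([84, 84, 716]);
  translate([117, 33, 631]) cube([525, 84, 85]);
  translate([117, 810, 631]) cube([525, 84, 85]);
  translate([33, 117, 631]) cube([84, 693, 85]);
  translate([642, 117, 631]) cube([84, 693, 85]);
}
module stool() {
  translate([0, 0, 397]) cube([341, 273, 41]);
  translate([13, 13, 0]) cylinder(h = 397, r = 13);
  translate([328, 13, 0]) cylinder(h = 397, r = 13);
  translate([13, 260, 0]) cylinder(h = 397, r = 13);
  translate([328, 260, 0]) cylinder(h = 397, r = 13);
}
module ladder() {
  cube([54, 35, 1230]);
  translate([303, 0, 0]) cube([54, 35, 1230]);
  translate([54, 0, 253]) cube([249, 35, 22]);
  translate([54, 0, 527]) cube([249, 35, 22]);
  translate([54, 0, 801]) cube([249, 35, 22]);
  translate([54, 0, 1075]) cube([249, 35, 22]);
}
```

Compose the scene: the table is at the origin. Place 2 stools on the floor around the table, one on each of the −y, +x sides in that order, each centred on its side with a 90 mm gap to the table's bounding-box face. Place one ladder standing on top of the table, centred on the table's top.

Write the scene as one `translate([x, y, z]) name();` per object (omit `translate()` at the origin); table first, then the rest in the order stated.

table();
translate([209, -363, 0]) stool();
translate([849, 327, 0]) stool();
translate([201, 446, 751]) ladder();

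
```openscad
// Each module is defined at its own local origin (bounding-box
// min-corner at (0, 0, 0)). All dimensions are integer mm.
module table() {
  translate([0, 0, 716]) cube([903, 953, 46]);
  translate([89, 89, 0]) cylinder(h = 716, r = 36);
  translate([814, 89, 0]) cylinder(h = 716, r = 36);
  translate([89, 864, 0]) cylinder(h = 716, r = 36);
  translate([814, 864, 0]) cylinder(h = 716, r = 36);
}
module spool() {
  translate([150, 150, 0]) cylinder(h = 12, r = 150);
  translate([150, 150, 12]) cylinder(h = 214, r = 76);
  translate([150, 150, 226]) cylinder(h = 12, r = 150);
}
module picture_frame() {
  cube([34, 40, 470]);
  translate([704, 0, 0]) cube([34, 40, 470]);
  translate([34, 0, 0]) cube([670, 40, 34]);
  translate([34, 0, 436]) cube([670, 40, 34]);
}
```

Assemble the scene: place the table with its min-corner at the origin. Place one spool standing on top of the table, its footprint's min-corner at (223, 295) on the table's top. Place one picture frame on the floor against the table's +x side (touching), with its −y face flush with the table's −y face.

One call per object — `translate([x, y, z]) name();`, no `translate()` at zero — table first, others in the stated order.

table();
translate([223, 295, 762]) spool();
translate([903, 0, 0]) picture_frame();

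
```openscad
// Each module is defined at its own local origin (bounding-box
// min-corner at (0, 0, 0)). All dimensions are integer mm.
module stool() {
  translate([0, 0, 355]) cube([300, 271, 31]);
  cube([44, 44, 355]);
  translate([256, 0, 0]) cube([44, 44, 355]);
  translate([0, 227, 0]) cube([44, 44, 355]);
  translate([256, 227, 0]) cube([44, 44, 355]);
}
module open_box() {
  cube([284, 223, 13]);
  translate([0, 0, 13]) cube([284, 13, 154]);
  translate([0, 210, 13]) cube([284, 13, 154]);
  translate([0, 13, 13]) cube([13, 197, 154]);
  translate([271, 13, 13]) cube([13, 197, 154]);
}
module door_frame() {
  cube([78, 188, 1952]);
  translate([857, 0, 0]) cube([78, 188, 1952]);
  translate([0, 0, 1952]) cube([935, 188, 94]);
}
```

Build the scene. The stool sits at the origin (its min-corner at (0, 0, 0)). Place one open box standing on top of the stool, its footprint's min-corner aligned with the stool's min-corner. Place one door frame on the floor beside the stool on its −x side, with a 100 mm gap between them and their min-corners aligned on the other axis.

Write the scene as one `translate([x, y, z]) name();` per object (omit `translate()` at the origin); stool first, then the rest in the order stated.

stool();
translate([0, 0, 386]) open_box();
translate([-1035, 0, 0]) door_frame();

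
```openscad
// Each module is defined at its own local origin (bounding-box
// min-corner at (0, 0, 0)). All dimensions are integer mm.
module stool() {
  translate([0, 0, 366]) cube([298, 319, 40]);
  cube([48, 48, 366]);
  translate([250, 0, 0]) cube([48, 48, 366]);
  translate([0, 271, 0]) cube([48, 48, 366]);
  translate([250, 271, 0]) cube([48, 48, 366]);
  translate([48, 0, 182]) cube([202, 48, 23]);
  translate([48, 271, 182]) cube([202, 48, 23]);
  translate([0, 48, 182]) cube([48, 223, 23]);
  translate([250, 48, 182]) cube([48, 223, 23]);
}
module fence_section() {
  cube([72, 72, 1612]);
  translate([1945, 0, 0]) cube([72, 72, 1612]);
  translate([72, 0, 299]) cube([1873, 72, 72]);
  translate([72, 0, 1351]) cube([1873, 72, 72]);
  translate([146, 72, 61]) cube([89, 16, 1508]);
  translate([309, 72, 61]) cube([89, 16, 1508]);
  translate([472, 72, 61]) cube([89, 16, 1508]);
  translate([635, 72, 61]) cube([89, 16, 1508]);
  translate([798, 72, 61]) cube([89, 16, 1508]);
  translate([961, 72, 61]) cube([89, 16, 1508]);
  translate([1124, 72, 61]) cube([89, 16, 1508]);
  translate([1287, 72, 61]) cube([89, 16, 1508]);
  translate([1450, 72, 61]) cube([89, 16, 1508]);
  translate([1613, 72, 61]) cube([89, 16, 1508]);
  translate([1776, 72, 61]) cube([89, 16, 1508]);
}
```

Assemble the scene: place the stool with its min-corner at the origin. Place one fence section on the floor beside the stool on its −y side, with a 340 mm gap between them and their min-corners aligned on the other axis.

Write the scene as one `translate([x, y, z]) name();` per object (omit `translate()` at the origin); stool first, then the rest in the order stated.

stool();
translate([0, -428, 0]) fence_section();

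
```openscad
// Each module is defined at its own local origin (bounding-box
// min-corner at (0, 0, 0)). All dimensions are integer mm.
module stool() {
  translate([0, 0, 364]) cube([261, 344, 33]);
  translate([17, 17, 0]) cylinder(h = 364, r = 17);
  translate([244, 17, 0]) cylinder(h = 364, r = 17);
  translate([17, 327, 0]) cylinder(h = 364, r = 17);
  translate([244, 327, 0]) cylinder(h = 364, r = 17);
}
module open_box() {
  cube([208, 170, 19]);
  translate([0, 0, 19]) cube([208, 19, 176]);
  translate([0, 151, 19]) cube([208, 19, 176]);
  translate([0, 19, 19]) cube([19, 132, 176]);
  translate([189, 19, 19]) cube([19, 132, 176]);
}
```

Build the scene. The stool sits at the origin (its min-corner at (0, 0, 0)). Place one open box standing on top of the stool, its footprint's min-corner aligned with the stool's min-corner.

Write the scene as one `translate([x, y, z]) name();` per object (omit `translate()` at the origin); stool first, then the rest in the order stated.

stool();
translate([0, 0, 397]) open_box();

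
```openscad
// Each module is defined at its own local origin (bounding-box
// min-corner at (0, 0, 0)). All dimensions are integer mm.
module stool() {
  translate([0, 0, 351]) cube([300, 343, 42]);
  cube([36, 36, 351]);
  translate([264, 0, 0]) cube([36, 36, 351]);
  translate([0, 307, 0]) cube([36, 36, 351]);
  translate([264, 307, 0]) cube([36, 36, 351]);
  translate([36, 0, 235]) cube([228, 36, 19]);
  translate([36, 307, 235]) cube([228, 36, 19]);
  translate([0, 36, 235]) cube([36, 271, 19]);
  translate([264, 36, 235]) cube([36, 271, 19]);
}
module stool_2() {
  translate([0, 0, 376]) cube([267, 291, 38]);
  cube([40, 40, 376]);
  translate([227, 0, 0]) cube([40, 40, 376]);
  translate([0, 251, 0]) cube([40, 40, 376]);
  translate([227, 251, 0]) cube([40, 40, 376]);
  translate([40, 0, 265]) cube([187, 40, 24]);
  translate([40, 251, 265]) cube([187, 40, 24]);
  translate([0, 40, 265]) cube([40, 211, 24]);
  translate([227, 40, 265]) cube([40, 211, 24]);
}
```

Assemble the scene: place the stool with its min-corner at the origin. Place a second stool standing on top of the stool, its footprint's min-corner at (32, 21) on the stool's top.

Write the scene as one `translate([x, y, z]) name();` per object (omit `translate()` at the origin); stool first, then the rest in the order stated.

stool();
translate([32, 21, 393]) stool_2();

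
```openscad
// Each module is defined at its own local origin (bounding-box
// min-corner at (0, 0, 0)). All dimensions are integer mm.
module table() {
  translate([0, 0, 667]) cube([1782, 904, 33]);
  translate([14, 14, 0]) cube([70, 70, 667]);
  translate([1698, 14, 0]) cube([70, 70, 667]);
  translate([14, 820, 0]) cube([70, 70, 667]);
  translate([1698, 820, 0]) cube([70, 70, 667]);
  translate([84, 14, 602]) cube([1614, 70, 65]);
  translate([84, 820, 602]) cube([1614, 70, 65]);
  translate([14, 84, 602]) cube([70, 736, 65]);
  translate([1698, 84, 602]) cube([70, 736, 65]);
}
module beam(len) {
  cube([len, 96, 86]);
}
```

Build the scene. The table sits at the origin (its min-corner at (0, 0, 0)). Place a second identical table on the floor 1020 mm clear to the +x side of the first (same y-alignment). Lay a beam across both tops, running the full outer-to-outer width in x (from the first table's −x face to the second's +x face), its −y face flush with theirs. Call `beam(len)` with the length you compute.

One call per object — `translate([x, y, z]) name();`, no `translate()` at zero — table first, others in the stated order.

table();
translate([2802, 0, 0]) table();
translate([0, 0, 700]) beam(4584);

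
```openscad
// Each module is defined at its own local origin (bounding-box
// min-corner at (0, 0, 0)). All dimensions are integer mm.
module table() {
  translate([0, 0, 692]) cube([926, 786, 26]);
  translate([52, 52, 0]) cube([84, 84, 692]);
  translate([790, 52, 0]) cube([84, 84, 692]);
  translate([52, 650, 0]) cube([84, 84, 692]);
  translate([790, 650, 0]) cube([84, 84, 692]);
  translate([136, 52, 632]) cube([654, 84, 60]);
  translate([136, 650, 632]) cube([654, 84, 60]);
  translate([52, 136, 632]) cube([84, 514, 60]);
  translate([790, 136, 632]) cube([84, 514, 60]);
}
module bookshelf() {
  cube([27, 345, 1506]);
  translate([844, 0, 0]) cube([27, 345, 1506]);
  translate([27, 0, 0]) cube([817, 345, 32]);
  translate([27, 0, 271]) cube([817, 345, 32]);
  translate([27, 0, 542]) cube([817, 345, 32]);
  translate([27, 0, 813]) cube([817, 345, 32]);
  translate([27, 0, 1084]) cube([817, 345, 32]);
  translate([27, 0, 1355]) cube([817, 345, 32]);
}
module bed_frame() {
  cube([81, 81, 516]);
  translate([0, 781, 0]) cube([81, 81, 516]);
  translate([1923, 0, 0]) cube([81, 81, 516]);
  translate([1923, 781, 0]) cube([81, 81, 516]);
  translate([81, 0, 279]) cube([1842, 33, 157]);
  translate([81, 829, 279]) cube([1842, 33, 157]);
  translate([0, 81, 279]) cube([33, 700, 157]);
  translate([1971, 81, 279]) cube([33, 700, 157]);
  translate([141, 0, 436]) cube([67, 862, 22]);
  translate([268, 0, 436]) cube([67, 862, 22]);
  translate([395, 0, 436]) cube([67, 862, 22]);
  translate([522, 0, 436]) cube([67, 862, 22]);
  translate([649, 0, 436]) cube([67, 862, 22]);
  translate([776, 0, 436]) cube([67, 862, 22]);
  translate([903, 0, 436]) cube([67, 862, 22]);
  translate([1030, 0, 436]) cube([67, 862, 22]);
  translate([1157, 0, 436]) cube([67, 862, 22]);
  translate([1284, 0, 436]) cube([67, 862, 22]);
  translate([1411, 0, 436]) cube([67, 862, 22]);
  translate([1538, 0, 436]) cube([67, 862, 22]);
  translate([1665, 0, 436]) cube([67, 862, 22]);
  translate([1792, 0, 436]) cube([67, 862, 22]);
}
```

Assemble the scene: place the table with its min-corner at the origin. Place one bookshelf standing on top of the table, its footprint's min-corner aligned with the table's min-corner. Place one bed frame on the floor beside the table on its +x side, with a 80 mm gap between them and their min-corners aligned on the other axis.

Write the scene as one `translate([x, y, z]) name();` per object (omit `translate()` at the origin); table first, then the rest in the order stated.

table();
translate([0, 0, 718]) bookshelf();
translate([1006, 0, 0]) bed_frame();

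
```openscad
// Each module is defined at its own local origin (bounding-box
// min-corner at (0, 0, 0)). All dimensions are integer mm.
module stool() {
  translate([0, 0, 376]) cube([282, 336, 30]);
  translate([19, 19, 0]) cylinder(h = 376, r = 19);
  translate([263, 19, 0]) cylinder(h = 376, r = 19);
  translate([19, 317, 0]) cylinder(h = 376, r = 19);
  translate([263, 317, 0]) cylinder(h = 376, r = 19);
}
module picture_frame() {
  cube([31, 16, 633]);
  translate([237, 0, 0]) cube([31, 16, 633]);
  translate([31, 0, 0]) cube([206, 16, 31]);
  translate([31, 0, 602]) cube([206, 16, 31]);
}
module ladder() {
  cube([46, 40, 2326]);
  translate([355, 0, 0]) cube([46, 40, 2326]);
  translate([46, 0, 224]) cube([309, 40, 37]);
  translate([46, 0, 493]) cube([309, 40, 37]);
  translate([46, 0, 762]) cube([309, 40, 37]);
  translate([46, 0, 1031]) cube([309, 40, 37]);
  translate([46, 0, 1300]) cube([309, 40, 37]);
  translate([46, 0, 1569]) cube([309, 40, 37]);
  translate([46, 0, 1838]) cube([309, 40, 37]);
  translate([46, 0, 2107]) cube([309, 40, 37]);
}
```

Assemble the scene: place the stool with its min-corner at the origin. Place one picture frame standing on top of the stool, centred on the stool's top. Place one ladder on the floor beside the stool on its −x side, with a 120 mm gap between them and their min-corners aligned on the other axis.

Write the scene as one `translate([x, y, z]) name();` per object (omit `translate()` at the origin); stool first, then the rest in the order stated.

stool();
translate([7, 160, 406]) picture_frame();
translate([-521, 0, 0]) ladder();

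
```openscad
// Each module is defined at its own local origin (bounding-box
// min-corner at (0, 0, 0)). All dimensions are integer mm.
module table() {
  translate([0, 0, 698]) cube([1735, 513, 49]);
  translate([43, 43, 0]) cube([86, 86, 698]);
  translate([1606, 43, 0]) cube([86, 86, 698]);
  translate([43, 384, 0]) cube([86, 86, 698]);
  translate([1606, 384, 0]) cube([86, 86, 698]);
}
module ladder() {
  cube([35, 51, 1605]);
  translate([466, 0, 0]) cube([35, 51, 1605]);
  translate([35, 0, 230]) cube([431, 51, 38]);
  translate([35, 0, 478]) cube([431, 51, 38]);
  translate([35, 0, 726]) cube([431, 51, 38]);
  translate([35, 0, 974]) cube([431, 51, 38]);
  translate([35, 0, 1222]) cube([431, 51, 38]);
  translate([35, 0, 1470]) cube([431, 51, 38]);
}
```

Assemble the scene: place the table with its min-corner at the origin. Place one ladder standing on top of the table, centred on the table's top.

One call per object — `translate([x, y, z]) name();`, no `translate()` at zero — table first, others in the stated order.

table();
translate([617, 231, 747]) ladder();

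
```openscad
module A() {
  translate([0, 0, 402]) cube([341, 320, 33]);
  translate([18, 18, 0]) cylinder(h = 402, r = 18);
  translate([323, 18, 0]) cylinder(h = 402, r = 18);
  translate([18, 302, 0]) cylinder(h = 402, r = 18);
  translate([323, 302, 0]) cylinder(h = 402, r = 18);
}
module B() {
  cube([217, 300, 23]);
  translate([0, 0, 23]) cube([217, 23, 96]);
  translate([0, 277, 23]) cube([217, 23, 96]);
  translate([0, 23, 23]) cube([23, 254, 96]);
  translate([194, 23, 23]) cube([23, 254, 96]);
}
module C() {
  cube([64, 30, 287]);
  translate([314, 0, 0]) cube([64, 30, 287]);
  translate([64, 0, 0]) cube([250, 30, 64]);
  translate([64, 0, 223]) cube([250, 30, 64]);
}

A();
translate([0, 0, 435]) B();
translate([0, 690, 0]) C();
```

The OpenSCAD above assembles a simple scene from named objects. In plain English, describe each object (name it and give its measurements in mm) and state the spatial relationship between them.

A is a four-legged stool. The seat is 341×320 mm, 33 mm thick, top at z = 435 mm. It stands on four round legs, each 36 mm in diameter, from z = 0 to the seat underside, each leg's axis is inset half a diameter from the nearest pair of seat edges (so the leg's bounding box is flush with the corner).

B is an open storage box with external size 217×300×119 mm and wall thickness 23 mm (the base is also 23 mm thick). The base covers the whole footprint; the four walls stand on the base, with the y-facing walls full-width and the x-facing walls fitting between their inner faces.

C is a rectangular picture frame lying in the x–z plane (depth along y). The opening is 250 mm wide (x) by 159 mm tall (z), surrounded by a border 64 mm wide on all four sides. The frame is 30 mm deep and is made of two full-height vertical stiles with two horizontal rails fitted between them.

The open box is on top of the stool. The picture frame is on the floor beside the stool on its +y side.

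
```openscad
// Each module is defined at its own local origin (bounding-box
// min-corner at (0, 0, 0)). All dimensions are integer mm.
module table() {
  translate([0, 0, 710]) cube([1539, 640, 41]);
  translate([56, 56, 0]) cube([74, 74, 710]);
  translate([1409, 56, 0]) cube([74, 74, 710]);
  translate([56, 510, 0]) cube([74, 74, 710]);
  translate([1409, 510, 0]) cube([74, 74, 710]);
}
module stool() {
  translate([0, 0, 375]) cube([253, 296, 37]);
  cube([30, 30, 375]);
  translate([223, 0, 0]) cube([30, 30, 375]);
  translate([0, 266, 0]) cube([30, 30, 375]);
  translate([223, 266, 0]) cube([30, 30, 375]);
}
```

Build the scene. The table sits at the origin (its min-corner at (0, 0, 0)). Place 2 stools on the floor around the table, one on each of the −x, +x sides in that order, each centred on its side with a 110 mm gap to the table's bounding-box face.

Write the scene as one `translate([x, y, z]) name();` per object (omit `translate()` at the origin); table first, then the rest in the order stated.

table();
translate([-363, 172, 0]) stool();
translate([1649, 172, 0]) stool();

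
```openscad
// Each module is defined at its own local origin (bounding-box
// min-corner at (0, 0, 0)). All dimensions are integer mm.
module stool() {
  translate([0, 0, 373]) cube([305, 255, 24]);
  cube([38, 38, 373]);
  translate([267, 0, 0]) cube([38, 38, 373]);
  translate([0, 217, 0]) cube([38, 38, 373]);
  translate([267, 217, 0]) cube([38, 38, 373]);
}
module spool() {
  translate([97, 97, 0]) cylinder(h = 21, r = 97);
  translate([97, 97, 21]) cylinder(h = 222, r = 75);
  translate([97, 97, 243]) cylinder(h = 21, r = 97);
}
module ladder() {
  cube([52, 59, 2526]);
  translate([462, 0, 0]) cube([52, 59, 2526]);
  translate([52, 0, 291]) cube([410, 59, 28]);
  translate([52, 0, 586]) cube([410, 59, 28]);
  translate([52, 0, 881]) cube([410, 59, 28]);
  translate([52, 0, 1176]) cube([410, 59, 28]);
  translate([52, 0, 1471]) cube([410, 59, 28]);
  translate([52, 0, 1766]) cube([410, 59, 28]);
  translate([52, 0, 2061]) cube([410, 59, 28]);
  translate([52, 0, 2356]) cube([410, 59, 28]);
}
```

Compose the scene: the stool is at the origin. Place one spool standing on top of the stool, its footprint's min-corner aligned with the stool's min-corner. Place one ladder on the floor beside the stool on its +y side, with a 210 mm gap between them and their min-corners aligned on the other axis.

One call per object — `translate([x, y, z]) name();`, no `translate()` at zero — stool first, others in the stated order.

stool();
translate([0, 0, 397]) spool();
translate([0, 465, 0]) ladder();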